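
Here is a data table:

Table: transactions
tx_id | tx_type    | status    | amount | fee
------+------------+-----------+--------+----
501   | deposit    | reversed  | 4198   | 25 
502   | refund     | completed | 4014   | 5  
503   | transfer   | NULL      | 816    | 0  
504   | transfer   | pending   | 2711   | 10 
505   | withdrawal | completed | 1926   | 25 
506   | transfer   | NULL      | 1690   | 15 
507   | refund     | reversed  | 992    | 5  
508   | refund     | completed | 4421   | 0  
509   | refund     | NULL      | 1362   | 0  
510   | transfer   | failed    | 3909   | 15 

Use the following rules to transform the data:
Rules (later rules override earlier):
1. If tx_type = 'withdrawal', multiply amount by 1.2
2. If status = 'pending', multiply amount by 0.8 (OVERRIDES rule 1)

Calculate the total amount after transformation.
25882.0

Step 1: Rule 2 takes priority for records with status = 'pending'
  - 1 records: 2711 × 0.8 = 2168.8
Step 2: Rule 1 applies to remaining records with tx_type = 'withdrawal'
  - 1 records: 1926 × 1.2 = 2311.2
Step 3: Other records unchanged: 21402
Step 4: Final sum = 2168.8 + 2311.2 + 21402 = 25882.0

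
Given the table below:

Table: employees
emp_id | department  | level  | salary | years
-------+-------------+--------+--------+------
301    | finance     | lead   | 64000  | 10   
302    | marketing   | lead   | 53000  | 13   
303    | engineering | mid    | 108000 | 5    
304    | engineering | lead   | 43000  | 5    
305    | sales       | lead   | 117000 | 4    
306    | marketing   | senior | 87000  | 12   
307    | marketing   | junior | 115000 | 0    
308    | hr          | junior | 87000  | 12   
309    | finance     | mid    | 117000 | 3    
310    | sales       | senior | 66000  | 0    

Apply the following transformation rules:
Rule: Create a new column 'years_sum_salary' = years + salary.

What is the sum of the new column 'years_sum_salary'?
857064

Step 1: For each record, compute years + salary
Example calculations:
  10 + 64000 = 64010
  13 + 53000 = 53013
  5 + 108000 = 108005
  ...
Step 2: Sum all derived values
Step 3: Total = 857064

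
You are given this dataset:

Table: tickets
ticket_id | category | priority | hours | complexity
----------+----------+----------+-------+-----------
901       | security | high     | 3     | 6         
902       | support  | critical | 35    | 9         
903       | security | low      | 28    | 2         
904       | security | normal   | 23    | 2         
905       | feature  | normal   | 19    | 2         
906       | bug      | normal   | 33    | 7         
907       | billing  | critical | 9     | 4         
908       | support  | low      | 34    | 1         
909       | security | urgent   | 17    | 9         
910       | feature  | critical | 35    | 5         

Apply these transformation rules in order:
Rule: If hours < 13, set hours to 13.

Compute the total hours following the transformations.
250

Step 1: 2 records have hours < 13
Step 2: These records originally summed to 12
Step 3: After setting to minimum: 2 × 13 = 26
Step 4: Unaffected records sum: 224
Step 5: Final sum = 26 + 224 = 250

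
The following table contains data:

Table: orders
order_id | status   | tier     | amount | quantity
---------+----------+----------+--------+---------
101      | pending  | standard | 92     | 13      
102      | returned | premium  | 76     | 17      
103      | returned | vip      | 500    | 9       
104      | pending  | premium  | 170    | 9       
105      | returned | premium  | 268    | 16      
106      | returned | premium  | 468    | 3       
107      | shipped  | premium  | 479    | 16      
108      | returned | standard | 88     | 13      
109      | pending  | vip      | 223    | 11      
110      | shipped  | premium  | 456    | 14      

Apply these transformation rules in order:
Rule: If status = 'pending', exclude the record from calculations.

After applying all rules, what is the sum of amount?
2335

Step 1: Identify records where status = 'pending'
Step 2: The excluded records sum to 485
Step 3: Original total amount = 2820
Step 4: Remaining total = 2820 - 485 = 2335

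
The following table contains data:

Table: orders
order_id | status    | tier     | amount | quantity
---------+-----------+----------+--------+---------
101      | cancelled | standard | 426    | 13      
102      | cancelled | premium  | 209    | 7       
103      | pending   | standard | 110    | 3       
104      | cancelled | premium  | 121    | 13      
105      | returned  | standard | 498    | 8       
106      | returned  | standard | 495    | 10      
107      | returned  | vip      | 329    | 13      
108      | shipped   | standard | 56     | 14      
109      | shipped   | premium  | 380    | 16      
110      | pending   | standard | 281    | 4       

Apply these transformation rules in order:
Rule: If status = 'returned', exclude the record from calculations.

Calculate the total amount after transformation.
1583

Step 1: Identify records where status = 'returned'
Step 2: The excluded records sum to 1322
Step 3: Original total amount = 2905
Step 4: Remaining total = 2905 - 1322 = 1583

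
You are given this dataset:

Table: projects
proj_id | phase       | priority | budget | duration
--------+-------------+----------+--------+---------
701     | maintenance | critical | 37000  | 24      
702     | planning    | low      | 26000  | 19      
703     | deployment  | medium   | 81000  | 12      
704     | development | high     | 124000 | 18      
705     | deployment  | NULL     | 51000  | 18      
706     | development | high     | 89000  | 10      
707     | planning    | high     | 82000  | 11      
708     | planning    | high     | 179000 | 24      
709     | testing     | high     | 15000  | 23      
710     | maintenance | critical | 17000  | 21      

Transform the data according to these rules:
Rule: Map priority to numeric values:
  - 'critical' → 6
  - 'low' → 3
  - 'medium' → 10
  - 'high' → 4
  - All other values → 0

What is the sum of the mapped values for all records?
45

Step 1: Apply mapping to each record
Step 2: Count by status:
  'critical': 2 records × 6 = 12
  'low': 1 records × 3 = 3
  'medium': 1 records × 10 = 10
  'high': 5 records × 4 = 20
Step 3: Sum all mapped values = 45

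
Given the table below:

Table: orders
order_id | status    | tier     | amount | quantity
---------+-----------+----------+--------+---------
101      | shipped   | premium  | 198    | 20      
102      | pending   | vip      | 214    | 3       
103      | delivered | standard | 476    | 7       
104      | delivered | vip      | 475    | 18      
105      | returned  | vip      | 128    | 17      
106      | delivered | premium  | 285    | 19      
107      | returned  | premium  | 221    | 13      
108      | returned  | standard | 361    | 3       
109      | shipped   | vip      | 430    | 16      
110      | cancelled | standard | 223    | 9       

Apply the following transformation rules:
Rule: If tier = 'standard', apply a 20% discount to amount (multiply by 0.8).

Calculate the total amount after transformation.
2799.0

Step 1: Records with tier = 'standard' have total amount = 1060
Step 2: Apply multiplier: 1060 × 0.8 = 848.0
Step 3: Other records total: 1951
Step 4: Final sum = 848.0 + 1951 = 2799.0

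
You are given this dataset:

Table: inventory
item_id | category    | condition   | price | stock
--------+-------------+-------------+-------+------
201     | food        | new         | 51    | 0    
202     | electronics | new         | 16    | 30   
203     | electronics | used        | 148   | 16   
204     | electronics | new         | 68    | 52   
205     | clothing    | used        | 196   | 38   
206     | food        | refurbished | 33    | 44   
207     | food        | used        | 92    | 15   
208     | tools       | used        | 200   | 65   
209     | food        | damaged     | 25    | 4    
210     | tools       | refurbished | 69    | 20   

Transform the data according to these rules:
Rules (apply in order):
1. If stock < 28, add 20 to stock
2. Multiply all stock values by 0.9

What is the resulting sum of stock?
345.6

Step 1: Apply Rule 1 - Add 20 to records with stock < 28
  - 5 records affected: 55 + (5 × 20) = 155
  - Unaffected records: 229
  - Sum after Rule 1: 384
Step 2: Apply Rule 2 - Multiply all by 0.9
  - 384 × 0.9 = 345.6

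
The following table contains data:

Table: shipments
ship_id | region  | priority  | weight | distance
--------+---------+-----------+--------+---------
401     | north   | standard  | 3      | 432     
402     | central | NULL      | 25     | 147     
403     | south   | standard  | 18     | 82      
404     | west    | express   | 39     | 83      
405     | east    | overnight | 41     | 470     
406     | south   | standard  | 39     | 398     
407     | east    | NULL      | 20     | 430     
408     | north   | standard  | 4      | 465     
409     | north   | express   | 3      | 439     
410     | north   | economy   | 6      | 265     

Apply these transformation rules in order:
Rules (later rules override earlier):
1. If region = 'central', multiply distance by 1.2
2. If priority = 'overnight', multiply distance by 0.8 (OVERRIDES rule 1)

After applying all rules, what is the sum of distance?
3146.4

Step 1: Rule 2 takes priority for records with priority = 'overnight'
  - 1 records: 470 × 0.8 = 376.0
Step 2: Rule 1 applies to remaining records with region = 'central'
  - 1 records: 147 × 1.2 = 176.4
Step 3: Other records unchanged: 2594
Step 4: Final sum = 376.0 + 176.4 + 2594 = 3146.4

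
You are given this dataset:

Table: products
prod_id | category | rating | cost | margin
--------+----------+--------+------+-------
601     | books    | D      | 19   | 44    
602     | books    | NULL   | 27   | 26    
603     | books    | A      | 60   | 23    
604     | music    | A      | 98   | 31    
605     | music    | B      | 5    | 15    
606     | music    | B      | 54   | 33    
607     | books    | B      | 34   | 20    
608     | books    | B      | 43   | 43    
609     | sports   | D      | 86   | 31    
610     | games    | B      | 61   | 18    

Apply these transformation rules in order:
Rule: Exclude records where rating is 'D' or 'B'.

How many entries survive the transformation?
3

Step 1: Count records to exclude
  - 2 (D) + 5 (B) = 7 records
Step 2: Total records: 10
Step 3: Remaining = 10 - 7 = 3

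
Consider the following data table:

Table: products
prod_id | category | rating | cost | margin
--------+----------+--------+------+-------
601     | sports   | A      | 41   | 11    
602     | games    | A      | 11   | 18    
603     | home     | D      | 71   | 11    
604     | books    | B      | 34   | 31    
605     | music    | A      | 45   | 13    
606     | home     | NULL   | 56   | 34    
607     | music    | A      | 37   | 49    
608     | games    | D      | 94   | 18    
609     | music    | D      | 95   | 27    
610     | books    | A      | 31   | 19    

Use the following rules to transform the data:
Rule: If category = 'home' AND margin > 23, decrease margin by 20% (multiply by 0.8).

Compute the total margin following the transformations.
224.2

Step 1: Find records where category = 'home' AND margin > 23
Step 2: 1 records match, summing to 34
Step 3: After multiplier: 34 × 0.8 = 27.2
Step 4: Unaffected records sum: 197
Step 5: Final sum = 27.2 + 197 = 224.2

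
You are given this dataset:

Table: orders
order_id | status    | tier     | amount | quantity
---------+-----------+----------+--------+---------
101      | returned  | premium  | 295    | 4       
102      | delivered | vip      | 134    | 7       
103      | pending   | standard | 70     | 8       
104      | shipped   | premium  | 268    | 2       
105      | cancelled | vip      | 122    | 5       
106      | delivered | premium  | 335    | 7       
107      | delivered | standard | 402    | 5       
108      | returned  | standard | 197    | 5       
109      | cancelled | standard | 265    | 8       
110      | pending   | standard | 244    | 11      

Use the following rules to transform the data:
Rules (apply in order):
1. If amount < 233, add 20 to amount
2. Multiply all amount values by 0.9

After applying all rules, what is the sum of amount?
2170.8

Step 1: Apply Rule 1 - Add 20 to records with amount < 233
  - 4 records affected: 523 + (4 × 20) = 603
  - Unaffected records: 1809
  - Sum after Rule 1: 2412
Step 2: Apply Rule 2 - Multiply all by 0.9
  - 2412 × 0.9 = 2170.8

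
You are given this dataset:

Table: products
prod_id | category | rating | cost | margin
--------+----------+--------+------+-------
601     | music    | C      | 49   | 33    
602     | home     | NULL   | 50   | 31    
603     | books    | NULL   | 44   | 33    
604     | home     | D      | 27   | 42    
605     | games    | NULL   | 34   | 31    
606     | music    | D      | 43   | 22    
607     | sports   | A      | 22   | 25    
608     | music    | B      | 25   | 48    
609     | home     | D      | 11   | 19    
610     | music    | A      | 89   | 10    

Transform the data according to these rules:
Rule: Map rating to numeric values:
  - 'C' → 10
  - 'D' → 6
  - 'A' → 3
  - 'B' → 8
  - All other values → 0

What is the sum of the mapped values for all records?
42

Step 1: Apply mapping to each record
Step 2: Count by status:
  'C': 1 records × 10 = 10
  'D': 3 records × 6 = 18
  'A': 2 records × 3 = 6
  'B': 1 records × 8 = 8
Step 3: Sum all mapped values = 42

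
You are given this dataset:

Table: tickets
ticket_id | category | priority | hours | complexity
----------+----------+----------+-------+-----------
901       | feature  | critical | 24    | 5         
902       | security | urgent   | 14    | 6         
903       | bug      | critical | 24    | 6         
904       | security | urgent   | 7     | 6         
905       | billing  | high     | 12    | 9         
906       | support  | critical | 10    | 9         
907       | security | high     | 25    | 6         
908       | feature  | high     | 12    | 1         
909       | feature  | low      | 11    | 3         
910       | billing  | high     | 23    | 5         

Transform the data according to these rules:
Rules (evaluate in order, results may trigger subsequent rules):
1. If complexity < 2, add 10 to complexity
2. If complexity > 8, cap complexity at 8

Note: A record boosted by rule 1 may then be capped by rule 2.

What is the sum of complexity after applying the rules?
61

Step 1: Apply rule 1 to records with complexity < 2
  - 1 records get bonus of 10
  - Of these, 1 records then exceed 8 and get capped
Step 2: Apply rule 2 to records with complexity > 8
  - 2 records (original) are capped
Step 3: Calculate final sum = 61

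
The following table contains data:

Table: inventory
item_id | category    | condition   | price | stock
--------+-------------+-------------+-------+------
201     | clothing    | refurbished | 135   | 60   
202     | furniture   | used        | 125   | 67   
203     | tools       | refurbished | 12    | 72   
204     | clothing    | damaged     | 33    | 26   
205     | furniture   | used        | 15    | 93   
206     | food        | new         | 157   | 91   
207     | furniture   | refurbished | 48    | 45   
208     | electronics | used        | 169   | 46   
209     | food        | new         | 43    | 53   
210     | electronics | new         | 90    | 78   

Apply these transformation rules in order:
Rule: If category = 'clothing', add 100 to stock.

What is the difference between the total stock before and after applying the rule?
200

Step 1: Original sum of stock = 631
Step 2: 2 records have category = 'clothing'
Step 3: Each affected record changes by 100
Step 4: Total change = 2 × 100 = 200
Step 5: New sum = 631 + 200 = 831
Step 6: Difference = |831 - 631| = 200
        (Sum increased by 200)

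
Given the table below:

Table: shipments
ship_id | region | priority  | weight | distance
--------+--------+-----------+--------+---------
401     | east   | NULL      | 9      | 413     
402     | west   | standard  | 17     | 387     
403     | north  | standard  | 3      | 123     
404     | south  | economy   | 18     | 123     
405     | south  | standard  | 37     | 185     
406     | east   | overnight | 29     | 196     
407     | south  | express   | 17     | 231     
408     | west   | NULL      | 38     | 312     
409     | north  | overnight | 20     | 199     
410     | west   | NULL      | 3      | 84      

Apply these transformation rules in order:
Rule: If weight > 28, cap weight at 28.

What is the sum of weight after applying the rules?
171

Step 1: 3 records have weight > 28
Step 2: These records originally summed to 104
Step 3: After capping: 3 × 28 = 84
Step 4: Unaffected records sum: 87
Step 5: Final sum = 84 + 87 = 171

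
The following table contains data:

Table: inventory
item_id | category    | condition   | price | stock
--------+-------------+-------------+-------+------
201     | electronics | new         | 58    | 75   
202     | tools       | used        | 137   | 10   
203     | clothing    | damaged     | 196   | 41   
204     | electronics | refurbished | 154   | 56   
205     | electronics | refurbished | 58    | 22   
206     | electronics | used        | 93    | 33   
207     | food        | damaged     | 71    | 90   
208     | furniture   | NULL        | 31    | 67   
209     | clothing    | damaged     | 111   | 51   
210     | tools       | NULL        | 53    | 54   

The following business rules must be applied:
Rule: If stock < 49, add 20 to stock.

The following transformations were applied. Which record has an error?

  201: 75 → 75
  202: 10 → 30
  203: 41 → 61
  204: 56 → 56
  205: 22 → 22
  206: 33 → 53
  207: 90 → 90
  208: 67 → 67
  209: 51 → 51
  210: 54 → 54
Record 205 has an error. The correct transformed value should be 42, not 22.

Step 1: Check each record against the rule
Step 2: Record 205 has stock = 22
Step 3: Since 22 < 49, the bonus should have been applied
Step 4: Correct value = 42, but claimed value = 22
Conclusion: Record 205 has the error.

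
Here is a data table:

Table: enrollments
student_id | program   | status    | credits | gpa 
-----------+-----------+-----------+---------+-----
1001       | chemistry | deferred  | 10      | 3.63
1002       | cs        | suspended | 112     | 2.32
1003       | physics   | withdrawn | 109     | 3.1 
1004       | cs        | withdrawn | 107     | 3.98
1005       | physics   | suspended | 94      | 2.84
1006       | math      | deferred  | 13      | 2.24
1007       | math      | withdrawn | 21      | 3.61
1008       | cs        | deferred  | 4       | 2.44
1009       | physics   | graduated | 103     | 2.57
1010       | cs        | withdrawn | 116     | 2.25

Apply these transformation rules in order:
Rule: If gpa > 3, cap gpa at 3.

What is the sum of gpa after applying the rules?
26.66

Step 1: 4 records have gpa > 3
Step 2: These records originally summed to 14.32
Step 3: After capping: 4 × 3 = 12
Step 4: Unaffected records sum: 14.66
Step 5: Final sum = 12 + 14.66 = 26.66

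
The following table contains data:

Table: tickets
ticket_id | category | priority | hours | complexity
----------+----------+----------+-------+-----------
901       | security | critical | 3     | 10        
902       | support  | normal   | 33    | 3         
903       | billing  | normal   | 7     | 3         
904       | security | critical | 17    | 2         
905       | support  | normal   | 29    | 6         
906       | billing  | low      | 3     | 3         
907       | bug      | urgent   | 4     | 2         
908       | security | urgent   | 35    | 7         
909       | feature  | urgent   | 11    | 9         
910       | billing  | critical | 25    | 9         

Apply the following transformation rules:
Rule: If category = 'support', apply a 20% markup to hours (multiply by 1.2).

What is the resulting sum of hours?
179.4

Step 1: Records with category = 'support' have total hours = 62
Step 2: Apply multiplier: 62 × 1.2 = 74.4
Step 3: Other records total: 105
Step 4: Final sum = 74.4 + 105 = 179.4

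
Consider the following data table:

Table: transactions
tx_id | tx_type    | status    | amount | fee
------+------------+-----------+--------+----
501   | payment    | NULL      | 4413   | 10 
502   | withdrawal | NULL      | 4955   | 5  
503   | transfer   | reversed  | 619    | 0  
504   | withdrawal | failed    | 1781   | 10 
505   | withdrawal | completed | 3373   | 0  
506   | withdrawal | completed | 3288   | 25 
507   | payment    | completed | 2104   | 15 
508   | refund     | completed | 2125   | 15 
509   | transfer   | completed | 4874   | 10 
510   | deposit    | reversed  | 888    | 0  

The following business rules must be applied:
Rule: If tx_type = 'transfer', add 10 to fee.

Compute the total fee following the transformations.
110

Step 1: Count records where tx_type = 'transfer': 2
Step 2: Total bonus added: 2 × 10 = 20
Step 3: Original sum of fee: 90
Step 4: Final sum = 90 + 20 = 110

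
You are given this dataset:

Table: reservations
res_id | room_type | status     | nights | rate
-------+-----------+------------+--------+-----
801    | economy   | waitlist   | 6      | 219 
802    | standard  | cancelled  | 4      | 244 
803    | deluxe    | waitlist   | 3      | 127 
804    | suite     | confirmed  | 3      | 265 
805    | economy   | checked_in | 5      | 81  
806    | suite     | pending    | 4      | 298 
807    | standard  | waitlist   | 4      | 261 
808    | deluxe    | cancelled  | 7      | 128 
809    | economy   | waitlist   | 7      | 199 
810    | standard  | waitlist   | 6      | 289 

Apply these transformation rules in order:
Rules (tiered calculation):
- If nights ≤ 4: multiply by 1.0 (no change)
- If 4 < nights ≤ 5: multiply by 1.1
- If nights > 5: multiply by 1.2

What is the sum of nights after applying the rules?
54.7

Step 1: Tier 1 (nights ≤ 4): 5 records, sum = 18 × 1.0 = 18.0
Step 2: Tier 2 (4 < nights ≤ 5): 1 records, sum = 5 × 1.1 = 5.5
Step 3: Tier 3 (nights > 5): 4 records, sum = 26 × 1.2 = 31.2
Step 4: Final sum = 18.0 + 5.5 + 31.2 = 54.7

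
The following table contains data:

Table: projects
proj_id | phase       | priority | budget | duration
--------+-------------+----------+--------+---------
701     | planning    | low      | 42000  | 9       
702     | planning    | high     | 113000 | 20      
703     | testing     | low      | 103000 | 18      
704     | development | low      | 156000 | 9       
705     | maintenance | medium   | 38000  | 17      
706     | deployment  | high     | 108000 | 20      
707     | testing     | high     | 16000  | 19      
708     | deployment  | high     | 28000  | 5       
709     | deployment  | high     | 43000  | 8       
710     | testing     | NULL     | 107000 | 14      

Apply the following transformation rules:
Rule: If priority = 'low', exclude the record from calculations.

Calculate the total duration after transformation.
103

Step 1: Identify records where priority = 'low'
Step 2: The excluded records sum to 36
Step 3: Original total duration = 139
Step 4: Remaining total = 139 - 36 = 103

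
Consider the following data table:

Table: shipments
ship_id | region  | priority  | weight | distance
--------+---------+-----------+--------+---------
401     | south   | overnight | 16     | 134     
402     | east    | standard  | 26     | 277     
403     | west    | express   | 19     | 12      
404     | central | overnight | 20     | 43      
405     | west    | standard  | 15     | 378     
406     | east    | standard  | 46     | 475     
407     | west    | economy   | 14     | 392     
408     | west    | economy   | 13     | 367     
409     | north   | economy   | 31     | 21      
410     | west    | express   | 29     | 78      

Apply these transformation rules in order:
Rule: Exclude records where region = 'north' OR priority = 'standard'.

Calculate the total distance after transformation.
1026

Step 1: Find records where region = 'north' OR priority = 'standard'
Step 2: 4 records match, summing to 1151
Step 3: Original sum: 2177
Step 4: Remaining sum = 2177 - 1151 = 1026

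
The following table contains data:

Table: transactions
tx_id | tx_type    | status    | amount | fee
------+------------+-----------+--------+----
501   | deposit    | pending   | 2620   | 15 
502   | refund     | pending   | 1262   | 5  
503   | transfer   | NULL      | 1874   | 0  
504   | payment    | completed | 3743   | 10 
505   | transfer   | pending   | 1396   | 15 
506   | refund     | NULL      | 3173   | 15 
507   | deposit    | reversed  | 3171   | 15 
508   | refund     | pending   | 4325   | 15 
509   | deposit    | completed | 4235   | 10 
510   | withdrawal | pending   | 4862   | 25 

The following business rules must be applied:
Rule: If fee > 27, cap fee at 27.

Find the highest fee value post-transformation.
25

Step 1: Original maximum fee = 25
Step 2: Check cap of 27 against maximum
Step 3: No records exceed the cap (max 25 <= cap 27), so no capping applies
Step 4: Maximum after transformation = 25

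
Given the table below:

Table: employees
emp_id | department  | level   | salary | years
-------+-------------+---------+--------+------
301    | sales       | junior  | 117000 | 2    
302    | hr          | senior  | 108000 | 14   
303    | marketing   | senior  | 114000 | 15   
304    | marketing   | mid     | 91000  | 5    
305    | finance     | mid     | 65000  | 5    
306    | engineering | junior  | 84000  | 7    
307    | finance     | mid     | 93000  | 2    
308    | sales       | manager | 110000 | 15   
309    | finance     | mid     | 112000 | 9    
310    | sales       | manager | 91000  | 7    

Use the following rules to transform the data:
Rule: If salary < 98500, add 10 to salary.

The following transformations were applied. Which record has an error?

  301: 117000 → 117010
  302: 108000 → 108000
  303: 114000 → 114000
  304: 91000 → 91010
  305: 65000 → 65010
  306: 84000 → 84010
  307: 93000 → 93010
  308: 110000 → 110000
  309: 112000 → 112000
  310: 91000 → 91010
Record 301 has an error. The correct transformed value should be 117000, not 117010.

Step 1: Check each record against the rule
Step 2: Record 301 has salary = 117000
Step 3: Since 117000 >= 98500, the bonus should not have been applied
Step 4: Correct value = 117000, but claimed value = 117010
Conclusion: Record 301 has the error.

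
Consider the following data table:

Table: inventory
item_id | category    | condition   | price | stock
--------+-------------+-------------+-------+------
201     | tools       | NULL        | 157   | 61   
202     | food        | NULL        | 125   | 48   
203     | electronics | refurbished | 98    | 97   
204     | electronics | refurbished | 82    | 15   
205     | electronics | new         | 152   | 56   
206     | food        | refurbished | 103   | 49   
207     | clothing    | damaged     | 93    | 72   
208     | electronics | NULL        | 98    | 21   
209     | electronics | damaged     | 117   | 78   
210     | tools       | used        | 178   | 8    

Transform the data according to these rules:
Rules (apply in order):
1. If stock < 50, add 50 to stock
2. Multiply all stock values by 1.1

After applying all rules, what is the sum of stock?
830.5

Step 1: Apply Rule 1 - Add 50 to records with stock < 50
  - 5 records affected: 141 + (5 × 50) = 391
  - Unaffected records: 364
  - Sum after Rule 1: 755
Step 2: Apply Rule 2 - Multiply all by 1.1
  - 755 × 1.1 = 830.5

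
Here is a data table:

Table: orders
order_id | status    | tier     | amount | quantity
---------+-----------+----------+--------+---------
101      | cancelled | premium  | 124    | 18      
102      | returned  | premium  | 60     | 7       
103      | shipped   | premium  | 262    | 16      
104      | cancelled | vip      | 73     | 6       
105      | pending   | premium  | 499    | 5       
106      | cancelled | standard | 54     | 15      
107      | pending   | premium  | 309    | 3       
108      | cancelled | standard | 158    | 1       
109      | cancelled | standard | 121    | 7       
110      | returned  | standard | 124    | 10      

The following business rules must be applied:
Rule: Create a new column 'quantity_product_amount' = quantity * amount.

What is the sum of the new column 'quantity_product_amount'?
13759

Step 1: For each record, compute quantity * amount
Example calculations:
  18 * 124 = 2232
  7 * 60 = 420
  16 * 262 = 4192
  ...
Step 2: Sum all derived values
Step 3: Total = 13759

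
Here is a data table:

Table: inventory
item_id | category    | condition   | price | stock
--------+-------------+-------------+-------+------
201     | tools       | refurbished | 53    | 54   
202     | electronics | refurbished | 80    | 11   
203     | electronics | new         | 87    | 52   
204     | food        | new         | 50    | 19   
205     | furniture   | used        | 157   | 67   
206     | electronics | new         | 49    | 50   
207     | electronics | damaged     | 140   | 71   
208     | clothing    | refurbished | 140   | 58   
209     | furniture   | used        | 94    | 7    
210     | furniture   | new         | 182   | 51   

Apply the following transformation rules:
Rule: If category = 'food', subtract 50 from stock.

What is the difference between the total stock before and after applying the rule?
50

Step 1: Original sum of stock = 440
Step 2: 1 records have category = 'food'
Step 3: Each affected record changes by -50
Step 4: Total change = 1 × -50 = -50
Step 5: New sum = 440 + -50 = 390
Step 6: Difference = |390 - 440| = 50
        (Sum decreased by 50)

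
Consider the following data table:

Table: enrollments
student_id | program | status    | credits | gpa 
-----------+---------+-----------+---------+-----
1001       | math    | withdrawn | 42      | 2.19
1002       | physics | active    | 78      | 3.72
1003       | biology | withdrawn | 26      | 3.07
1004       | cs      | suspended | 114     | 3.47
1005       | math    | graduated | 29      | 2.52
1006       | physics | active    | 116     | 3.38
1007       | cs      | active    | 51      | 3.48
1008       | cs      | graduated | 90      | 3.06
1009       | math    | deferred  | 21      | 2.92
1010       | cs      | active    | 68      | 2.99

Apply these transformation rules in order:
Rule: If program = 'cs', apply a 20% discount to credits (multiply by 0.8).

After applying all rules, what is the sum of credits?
570.4

Step 1: Records with program = 'cs' have total credits = 323
Step 2: Apply multiplier: 323 × 0.8 = 258.4
Step 3: Other records total: 312
Step 4: Final sum = 258.4 + 312 = 570.4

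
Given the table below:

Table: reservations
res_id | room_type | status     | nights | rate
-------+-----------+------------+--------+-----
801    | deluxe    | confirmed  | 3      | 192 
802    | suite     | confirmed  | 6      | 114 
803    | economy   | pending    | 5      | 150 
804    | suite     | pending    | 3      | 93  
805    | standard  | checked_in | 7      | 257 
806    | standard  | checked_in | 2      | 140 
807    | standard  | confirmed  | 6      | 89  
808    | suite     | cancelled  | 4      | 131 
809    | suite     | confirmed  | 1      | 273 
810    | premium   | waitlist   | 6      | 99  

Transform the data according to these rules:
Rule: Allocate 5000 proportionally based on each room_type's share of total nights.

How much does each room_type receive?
deluxe: 348.84, economy: 581.4, premium: 697.67, standard: 1744.19, suite: 1627.91

Step 1: Calculate total nights = 43
Step 2: Calculate each room_type's proportion:
  deluxe: 3/43 = 6.98% → 348.84
  economy: 5/43 = 11.63% → 581.4
  premium: 6/43 = 13.95% → 697.67
  standard: 15/43 = 34.88% → 1744.19
  suite: 14/43 = 32.56% → 1627.91
Step 3: Verify: sum of allocations ≈ 5000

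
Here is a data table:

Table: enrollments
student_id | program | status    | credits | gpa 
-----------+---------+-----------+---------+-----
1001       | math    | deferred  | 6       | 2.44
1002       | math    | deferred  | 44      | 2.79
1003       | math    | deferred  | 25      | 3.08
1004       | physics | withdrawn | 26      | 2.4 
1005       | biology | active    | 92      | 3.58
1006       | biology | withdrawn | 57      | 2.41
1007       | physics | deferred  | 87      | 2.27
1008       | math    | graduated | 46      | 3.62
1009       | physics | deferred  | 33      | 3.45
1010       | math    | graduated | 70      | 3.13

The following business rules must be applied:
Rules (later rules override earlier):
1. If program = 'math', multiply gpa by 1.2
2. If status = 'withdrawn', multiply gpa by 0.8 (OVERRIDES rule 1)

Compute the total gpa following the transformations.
31.22

Step 1: Rule 2 takes priority for records with status = 'withdrawn'
  - 2 records: 4.81 × 0.8 = 3.85
Step 2: Rule 1 applies to remaining records with program = 'math'
  - 5 records: 15.06 × 1.2 = 18.07
Step 3: Other records unchanged: 9.3
Step 4: Final sum = 3.85 + 18.07 + 9.3 = 31.22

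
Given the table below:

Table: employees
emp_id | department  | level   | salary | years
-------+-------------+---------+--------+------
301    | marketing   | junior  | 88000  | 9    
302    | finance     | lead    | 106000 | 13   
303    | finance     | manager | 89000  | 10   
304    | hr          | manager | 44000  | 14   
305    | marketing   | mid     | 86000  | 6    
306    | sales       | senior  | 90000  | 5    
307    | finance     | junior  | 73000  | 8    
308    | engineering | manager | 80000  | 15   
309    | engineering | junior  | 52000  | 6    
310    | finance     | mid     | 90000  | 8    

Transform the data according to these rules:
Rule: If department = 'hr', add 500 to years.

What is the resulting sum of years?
594

Step 1: Count records where department = 'hr': 1
Step 2: Total bonus added: 1 × 500 = 500
Step 3: Original sum of years: 94
Step 4: Final sum = 94 + 500 = 594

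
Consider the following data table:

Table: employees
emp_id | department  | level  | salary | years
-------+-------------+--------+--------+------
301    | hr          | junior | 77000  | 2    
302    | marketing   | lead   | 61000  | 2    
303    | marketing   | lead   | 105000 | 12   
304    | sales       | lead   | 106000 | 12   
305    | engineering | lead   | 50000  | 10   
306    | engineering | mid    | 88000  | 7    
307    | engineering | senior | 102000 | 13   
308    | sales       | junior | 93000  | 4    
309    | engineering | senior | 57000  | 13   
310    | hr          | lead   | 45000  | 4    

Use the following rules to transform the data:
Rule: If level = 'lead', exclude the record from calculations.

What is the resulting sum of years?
39

Step 1: Identify records where level = 'lead'
Step 2: The excluded records sum to 40
Step 3: Original total years = 79
Step 4: Remaining total = 79 - 40 = 39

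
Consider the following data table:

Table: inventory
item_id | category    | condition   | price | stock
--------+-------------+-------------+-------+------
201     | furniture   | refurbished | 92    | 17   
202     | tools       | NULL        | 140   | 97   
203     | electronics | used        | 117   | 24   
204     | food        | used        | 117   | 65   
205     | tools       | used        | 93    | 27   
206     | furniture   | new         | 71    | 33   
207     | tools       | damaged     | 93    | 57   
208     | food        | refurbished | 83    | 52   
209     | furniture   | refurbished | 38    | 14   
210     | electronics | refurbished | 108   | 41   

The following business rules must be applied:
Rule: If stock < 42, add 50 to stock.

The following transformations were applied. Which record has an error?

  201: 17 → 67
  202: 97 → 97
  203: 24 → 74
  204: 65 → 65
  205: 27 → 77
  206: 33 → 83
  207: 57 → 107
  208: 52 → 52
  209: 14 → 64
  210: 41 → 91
Record 207 has an error. The correct transformed value should be 57, not 107.

Step 1: Check each record against the rule
Step 2: Record 207 has stock = 57
Step 3: Since 57 >= 42, the bonus should not have been applied
Step 4: Correct value = 57, but claimed value = 107
Conclusion: Record 207 has the error.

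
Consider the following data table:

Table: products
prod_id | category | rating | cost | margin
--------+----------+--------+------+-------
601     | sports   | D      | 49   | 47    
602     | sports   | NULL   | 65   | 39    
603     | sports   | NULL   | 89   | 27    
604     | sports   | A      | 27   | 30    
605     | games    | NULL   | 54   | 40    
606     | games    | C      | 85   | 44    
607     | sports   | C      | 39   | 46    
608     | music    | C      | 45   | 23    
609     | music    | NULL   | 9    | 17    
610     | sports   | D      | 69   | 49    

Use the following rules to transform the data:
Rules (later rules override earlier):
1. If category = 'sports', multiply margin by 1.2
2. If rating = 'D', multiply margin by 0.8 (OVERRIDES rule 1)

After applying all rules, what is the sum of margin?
371.2

Step 1: Rule 2 takes priority for records with rating = 'D'
  - 2 records: 96 × 0.8 = 76.8
Step 2: Rule 1 applies to remaining records with category = 'sports'
  - 4 records: 142 × 1.2 = 170.4
Step 3: Other records unchanged: 124
Step 4: Final sum = 76.8 + 170.4 + 124 = 371.2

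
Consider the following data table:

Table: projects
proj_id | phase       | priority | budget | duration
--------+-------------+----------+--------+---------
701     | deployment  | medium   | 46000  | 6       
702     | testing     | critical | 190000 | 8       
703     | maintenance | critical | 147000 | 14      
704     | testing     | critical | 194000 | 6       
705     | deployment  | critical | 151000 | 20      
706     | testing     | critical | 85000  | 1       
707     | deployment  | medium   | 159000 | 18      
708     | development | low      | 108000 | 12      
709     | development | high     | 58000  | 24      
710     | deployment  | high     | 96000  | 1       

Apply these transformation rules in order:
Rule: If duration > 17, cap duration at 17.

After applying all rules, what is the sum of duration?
99

Step 1: 3 records have duration > 17
Step 2: These records originally summed to 62
Step 3: After capping: 3 × 17 = 51
Step 4: Unaffected records sum: 48
Step 5: Final sum = 51 + 48 = 99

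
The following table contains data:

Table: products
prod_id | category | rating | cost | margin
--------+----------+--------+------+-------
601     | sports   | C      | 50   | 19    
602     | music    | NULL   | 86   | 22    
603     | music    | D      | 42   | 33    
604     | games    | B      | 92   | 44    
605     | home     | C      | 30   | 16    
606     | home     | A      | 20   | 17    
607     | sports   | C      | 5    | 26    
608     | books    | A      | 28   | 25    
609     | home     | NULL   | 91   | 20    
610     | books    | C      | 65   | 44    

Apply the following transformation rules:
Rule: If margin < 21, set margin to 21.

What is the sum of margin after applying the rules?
278

Step 1: 4 records have margin < 21
Step 2: These records originally summed to 72
Step 3: After setting to minimum: 4 × 21 = 84
Step 4: Unaffected records sum: 194
Step 5: Final sum = 84 + 194 = 278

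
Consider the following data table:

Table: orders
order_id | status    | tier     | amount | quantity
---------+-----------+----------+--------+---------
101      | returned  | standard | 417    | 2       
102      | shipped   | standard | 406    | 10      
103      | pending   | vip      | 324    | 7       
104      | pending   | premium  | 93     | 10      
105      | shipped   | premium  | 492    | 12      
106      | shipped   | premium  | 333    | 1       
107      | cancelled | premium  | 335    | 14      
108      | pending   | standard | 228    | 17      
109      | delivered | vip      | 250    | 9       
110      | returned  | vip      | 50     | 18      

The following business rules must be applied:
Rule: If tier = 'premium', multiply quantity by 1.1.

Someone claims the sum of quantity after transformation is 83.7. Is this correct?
No, the correct result is 103.7.

Step 1: Calculate the correct sum after transformation
Step 2: Apply multiplier 1.1 to records where tier = 'premium'
Step 3: Correct result = 103.7
Step 4: Claimed result = 83.7
Step 5: 103.7 ≠ 83.7
Conclusion: The claimed result is incorrect. The correct answer is 103.7.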